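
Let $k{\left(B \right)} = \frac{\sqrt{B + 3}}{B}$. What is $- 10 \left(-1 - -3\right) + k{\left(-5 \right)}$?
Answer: $-20 - \frac{i \sqrt{2}}{5} \approx -20.0 - 0.28284 i$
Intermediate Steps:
$k{\left(B \right)} = \frac{\sqrt{3 + B}}{B}$
$- 10 \left(-1 - -3\right) + k{\left(-5 \right)} = - 10 \left(-1 - -3\right) + \frac{\sqrt{3 - 5}}{-5} = - 10 \left(-1 + 3\right) - \frac{\sqrt{-2}}{5} = \left(-10\right) 2 - \frac{i \sqrt{2}}{5} = -20 - \frac{i \sqrt{2}}{5}$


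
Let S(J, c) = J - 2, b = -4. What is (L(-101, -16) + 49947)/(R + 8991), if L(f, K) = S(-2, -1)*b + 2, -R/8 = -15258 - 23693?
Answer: 49965/320599 ≈ 0.15585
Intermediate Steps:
R = 311608 (R = -8*(-15258 - 23693) = -8*(-38951) = 311608)
S(J, c) = -2 + J
L(f, K) = 18 (L(f, K) = (-2 - 2)*(-4) + 2 = -4*(-4) + 2 = 16 + 2 = 18)
(L(-101, -16) + 49947)/(R + 8991) = (18 + 49947)/(311608 + 8991) = 49965/320599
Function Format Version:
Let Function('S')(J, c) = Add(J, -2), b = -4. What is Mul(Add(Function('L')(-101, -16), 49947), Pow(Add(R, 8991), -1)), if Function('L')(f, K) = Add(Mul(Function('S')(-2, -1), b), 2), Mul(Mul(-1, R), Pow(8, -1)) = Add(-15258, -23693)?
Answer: Rational(49965, 320599) ≈ 0.15585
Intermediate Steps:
R = 311608 (R = Mul(-8, Add(-15258, -23693)) = Mul(-8, -38951) = 311608)
Function('S')(J, c) = Add(-2, J)
Function('L')(f, K) = 18 (Function('L')(f, K) = Add(Mul(Add(-2, -2), -4), 2) = Add(Mul(-4, -4), 2) = Add(16, 2) = 18)
Mul(Add(Function('L')(-101, -16), 49947), Pow(Add(R, 8991), -1)) = Mul(Add(18, 49947), Pow(Add(311608, 8991), -1)) = Mul(49965, Pow(320599, -1)) = Mul(49965, Rational(1, 320599)) = Rational(49965, 320599)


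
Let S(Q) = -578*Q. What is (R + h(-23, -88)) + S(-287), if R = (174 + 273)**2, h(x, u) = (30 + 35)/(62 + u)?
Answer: 731385/2 ≈ 3.6569e+5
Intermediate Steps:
h(x, u) = 65/(62 + u)
R = 199809 (R = 447**2 = 199809)
(R + h(-23, -88)) + S(-287) = (199809 + 65/(62 - 88)) - 578*(-287) = (199809 + 65/(-26)) + 165886 = (199809 + 65*(-1/26)) + 165886 = (199809 - 5/2) + 165886 = 399613/2 + 165886 = 731385/2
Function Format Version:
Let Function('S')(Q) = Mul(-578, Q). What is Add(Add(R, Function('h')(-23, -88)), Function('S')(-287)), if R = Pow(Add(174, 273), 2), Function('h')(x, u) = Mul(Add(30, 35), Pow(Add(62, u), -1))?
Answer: Rational(731385, 2) ≈ 3.6569e+5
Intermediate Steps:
Function('h')(x, u) = Mul(65, Pow(Add(62, u), -1))
R = 199809 (R = Pow(447, 2) = 199809)
Add(Add(R, Function('h')(-23, -88)), Function('S')(-287)) = Add(Add(199809, Mul(65, Pow(Add(62, -88), -1))), Mul(-578, -287)) = Add(Add(199809, Mul(65, Pow(-26, -1))), 165886) = Add(Add(199809, Mul(65, Rational(-1, 26))), 165886) = Add(Add(199809, Rational(-5, 2)), 165886) = Add(Rational(399613, 2), 165886) = Rational(731385, 2)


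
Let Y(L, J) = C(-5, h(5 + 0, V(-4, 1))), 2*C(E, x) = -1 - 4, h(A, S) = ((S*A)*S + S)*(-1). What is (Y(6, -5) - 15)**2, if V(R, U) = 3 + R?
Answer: 1225/4 ≈ 306.25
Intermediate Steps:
h(A, S) = -S - A*S**2 (h(A, S) = ((A*S)*S + S)*(-1) = (A*S**2 + S)*(-1) = (S + A*S**2)*(-1) = -S - A*S**2)
C(E, x) = -5/2 (C(E, x) = (-1 - 4)/2 = (1/2)*(-5) = -5/2)
Y(L, J) = -5/2
(Y(6, -5) - 15)**2 = (-5/2 - 15)**2 = (-35/2)**2 = 1225/4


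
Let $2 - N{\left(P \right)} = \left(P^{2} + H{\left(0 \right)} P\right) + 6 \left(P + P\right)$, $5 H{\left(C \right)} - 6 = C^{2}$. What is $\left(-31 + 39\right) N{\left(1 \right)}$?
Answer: $- \frac{488}{5} \approx -97.6$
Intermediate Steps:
$H{\left(C \right)} = \frac{6}{5} + \frac{C^{2}}{5}$
$N{\left(P \right)} = 2 - P^{2} - \frac{66 P}{5}$ ($N{\left(P \right)} = 2 - \left(\left(P^{2} + \left(\frac{6}{5} + \frac{0^{2}}{5}\right) P\right) + 6 \left(P + P\right)\right) = 2 - \left(\left(P^{2} + \left(\frac{6}{5} + \frac{1}{5} \cdot 0\right) P\right) + 6 \cdot 2 P\right) = 2 - \left(\left(P^{2} + \left(\frac{6}{5} + 0\right) P\right) + 12 P\right) = 2 - \left(\left(P^{2} + \frac{6 P}{5}\right) + 12 P\right) = 2 - \left(P^{2} + \frac{66 P}{5}\right) = 2 - P^{2} - \frac{66 P}{5}$)
$\left(-31 + 39\right) N{\left(1 \right)} = \left(-31 + 39\right) \left(2 - 1^{2} - \frac{66}{5}\right) = 8 \left(2 - 1 - \frac{66}{5}\right) = 8 \left(- \frac{61}{5}\right) = - \frac{488}{5}$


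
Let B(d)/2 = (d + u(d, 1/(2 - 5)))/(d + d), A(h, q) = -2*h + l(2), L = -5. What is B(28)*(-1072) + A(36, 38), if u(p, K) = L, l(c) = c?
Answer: -6654/7 ≈ -950.57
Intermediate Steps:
u(p, K) = -5
A(h, q) = 2 - 2*h (A(h, q) = -2*h + 2 = 2 - 2*h)
B(d) = (-5 + d)/d (B(d) = 2*((d - 5)/(d + d)) = 2*((-5 + d)/((2*d))) = 2*((-5 + d)*(1/(2*d))) = 2*((-5 + d)/(2*d)) = (-5 + d)/d)
B(28)*(-1072) + A(36, 38) = ((-5 + 28)/28)*(-1072) + (2 - 2*36) = ((1/28)*23)*(-1072) + (2 - 72) = (23/28)*(-1072) - 70 = -6164/7 - 70 = -6654/7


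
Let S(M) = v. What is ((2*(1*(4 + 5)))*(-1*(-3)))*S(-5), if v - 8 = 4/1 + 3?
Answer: 810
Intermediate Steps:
v = 15 (v = 8 + (4/1 + 3) = 8 + (4*1 + 3) = 8 + (4 + 3) = 8 + 7 = 15)
S(M) = 15
((2*(1*(4 + 5)))*(-1*(-3)))*S(-5) = ((2*(1*(4 + 5)))*(-1*(-3)))*15 = ((2*(1*9))*3)*15 = ((2*9)*3)*15 = (18*3)*15 = 54*15 = 810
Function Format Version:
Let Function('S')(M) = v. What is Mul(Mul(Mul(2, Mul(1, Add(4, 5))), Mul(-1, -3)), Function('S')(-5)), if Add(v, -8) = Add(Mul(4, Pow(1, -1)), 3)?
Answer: 810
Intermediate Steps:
v = 15 (v = Add(8, Add(Mul(4, Pow(1, -1)), 3)) = Add(8, Add(Mul(4, 1), 3)) = Add(8, Add(4, 3)) = Add(8, 7) = 15)
Function('S')(M) = 15
Mul(Mul(Mul(2, Mul(1, Add(4, 5))), Mul(-1, -3)), Function('S')(-5)) = Mul(Mul(Mul(2, Mul(1, Add(4, 5))), Mul(-1, -3)), 15) = Mul(Mul(Mul(2, Mul(1, 9)), 3), 15) = Mul(Mul(Mul(2, 9), 3), 15) = Mul(Mul(18, 3), 15) = Mul(54, 15) = 810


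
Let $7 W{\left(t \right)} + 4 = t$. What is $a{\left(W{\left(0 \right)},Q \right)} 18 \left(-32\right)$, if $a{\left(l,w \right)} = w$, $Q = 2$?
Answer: $-1152$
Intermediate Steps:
$W{\left(t \right)} = - \frac{4}{7} + \frac{t}{7}$
$a{\left(W{\left(0 \right)},Q \right)} 18 \left(-32\right) = 2 \cdot 18 \left(-32\right) = 36 \left(-32\right) = -1152$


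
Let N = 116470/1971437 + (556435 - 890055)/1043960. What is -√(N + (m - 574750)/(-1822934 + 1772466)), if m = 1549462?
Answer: -I*√32996236644117438551594832934694/1298353249592542 ≈ -4.4242*I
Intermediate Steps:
N = -26806039537/102905068526 (N = 116470*(1/1971437) - 333620*1/1043960 = 116470/1971437 - 16681/52198 = -26806039537/102905068526 ≈ -0.26049)
-√(N + (m - 574750)/(-1822934 + 1772466)) = -√(-26806039537/102905068526 + (1549462 - 574750)/(-1822934 + 1772466)) = -√(-26806039537/102905068526 + 974712/(-50468)) = -√(-26806039537/102905068526 + 974712*(-1/50468)) = -√(-26806039537/102905068526 - 243678/12617) = -√(-25413913089116957/1298353249592542) = -I*√32996236644117438551594832934694/1298353249592542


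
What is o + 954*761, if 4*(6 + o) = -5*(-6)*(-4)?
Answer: 725958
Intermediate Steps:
o = -36 (o = -6 + (-5*(-6)*(-4))/4 = -6 + (30*(-4))/4 = -6 + (¼)*(-120) = -6 - 30 = -36)
o + 954*761 = -36 + 954*761 = -36 + 725994 = 725958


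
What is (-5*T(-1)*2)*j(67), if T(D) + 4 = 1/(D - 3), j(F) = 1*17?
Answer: 1445/2 ≈ 722.50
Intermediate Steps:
j(F) = 17
T(D) = -4 + 1/(-3 + D) (T(D) = -4 + 1/(D - 3) = -4 + 1/(-3 + D))
(-5*T(-1)*2)*j(67) = (-5*(13 - 4*(-1))/(-3 - 1)*2)*17 = (-5*(13 + 4)/(-4)*2)*17 = (-(-5)*17/4*2)*17 = (-5*(-17/4)*2)*17 = ((85/4)*2)*17 = (85/2)*17 = 1445/2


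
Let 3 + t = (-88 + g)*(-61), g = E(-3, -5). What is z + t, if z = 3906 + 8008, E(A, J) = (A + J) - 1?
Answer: 17828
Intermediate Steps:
E(A, J) = -1 + A + J
g = -9 (g = -1 - 3 - 5 = -9)
t = 5914 (t = -3 + (-88 - 9)*(-61) = -3 - 97*(-61) = -3 + 5917 = 5914)
z = 11914
z + t = 11914 + 5914 = 17828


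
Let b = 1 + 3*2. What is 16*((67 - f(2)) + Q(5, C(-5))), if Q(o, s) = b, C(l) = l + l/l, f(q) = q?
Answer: 1152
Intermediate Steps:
C(l) = 1 + l (C(l) = l + 1 = 1 + l)
b = 7 (b = 1 + 6 = 7)
Q(o, s) = 7
16*((67 - f(2)) + Q(5, C(-5))) = 16*((67 - 1*2) + 7) = 16*((67 - 2) + 7) = 16*(65 + 7) = 16*72 = 1152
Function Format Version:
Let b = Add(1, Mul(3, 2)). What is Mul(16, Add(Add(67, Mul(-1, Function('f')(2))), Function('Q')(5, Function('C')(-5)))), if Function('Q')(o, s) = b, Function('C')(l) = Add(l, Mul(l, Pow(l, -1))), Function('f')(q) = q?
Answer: 1152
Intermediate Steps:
Function('C')(l) = Add(1, l) (Function('C')(l) = Add(l, 1) = Add(1, l))
b = 7 (b = Add(1, 6) = 7)
Function('Q')(o, s) = 7
Mul(16, Add(Add(67, Mul(-1, Function('f')(2))), Function('Q')(5, Function('C')(-5)))) = Mul(16, Add(Add(67, Mul(-1, 2)), 7)) = Mul(16, Add(Add(67, -2), 7)) = Mul(16, Add(65, 7)) = Mul(16, 72) = 1152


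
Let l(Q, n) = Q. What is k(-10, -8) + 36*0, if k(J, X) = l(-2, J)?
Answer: -2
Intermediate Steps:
k(J, X) = -2
k(-10, -8) + 36*0 = -2 + 36*0 = -2 + 0 = -2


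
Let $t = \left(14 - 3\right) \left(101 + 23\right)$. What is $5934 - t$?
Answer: $4570$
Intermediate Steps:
$t = 1364$ ($t = 11 \cdot 124 = 1364$)
$5934 - t = 5934 - 1364 = 4570$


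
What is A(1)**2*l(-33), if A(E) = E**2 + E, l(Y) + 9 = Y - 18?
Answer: -240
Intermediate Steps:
l(Y) = -27 + Y (l(Y) = -9 + (Y - 18) = -9 + (-18 + Y) = -27 + Y)
A(E) = E + E**2
A(1)**2*l(-33) = (1*(1 + 1))**2*(-27 - 33) = (1*2)**2*(-60) = 2**2*(-60) = 4*(-60) = -240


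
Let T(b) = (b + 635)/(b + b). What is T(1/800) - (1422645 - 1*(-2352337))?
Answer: -7041963/2 ≈ -3.5210e+6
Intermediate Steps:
T(b) = (635 + b)/(2*b) (T(b) = (635 + b)/((2*b)) = (635 + b)*(1/(2*b)) = (635 + b)/(2*b))
T(1/800) - (1422645 - 1*(-2352337)) = (635 + 1/800)/(2*(1/800)) - (1422645 - 1*(-2352337)) = (635 + 1/800)/(2*(1/800)) - (1422645 + 2352337) = (½)*800*(508001/800) - 1*3774982 = 508001/2 - 3774982 = -7041963/2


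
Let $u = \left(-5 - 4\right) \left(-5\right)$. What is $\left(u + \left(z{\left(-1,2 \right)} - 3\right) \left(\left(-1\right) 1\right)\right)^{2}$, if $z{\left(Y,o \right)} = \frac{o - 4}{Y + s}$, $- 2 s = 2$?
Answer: $2209$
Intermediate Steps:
$u = 45$ ($u = \left(-9\right) \left(-5\right) = 45$)
$s = -1$ ($s = \left(- \frac{1}{2}\right) 2 = -1$)
$z{\left(Y,o \right)} = \frac{-4 + o}{-1 + Y}$ ($z{\left(Y,o \right)} = \frac{o - 4}{Y - 1} = \frac{-4 + o}{-1 + Y}$)
$\left(u + \left(z{\left(-1,2 \right)} - 3\right) \left(\left(-1\right) 1\right)\right)^{2} = \left(45 + \left(\frac{-4 + 2}{-1 - 1} - 3\right) \left(\left(-1\right) 1\right)\right)^{2} = \left(45 + \left(\frac{1}{-2} \left(-2\right) - 3\right) \left(-1\right)\right)^{2} = \left(45 + \left(\left(- \frac{1}{2}\right) \left(-2\right) - 3\right) \left(-1\right)\right)^{2} = \left(45 + \left(1 - 3\right) \left(-1\right)\right)^{2} = \left(45 - -2\right)^{2} = \left(45 + 2\right)^{2} = 47^{2} = 2209$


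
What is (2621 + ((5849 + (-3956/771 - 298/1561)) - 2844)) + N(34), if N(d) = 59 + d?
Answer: 6876588715/1203531 ≈ 5713.7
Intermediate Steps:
(2621 + ((5849 + (-3956/771 - 298/1561)) - 2844)) + N(34) = (2621 + ((5849 + (-3956/771 - 298/1561)) - 2844)) + (59 + 34) = (2621 + ((5849 + (-3956*1/771 - 298*1/1561)) - 2844)) + 93 = (2621 + ((5849 + (-3956/771 - 298/1561)) - 2844)) + 93 = (2621 + ((5849 - 6405074/1203531) - 2844)) + 93 = (2621 + (7033047745/1203531 - 2844)) + 93 = (2621 + 3610205581/1203531) + 93 = 6764660332/1203531 + 93 = 6876588715/1203531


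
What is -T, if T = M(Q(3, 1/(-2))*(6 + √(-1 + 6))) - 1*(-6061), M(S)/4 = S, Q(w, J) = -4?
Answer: -5965 + 16*√5 ≈ -5929.2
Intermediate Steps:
M(S) = 4*S
T = 5965 - 16*√5 (T = 4*(-4*(6 + √(-1 + 6))) - 1*(-6061) = 4*(-4*(6 + √5)) + 6061 = 4*(-24 - 4*√5) + 6061 = (-96 - 16*√5) + 6061 = 5965 - 16*√5 ≈ 5929.2)
-T = -(5965 - 16*√5) = -5965 + 16*√5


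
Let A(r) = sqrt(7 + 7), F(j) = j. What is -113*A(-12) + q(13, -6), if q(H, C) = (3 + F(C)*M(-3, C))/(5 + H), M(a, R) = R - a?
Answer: 7/6 - 113*sqrt(14) ≈ -421.64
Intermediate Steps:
A(r) = sqrt(14)
q(H, C) = (3 + C*(3 + C))/(5 + H) (q(H, C) = (3 + C*(C - 1*(-3)))/(5 + H) = (3 + C*(C + 3))/(5 + H) = (3 + C*(3 + C))/(5 + H))
-113*A(-12) + q(13, -6) = -113*sqrt(14) + (3 - 6*(3 - 6))/(5 + 13) = -113*sqrt(14) + (3 - 6*(-3))/18 = -113*sqrt(14) + (3 + 18)/18 = -113*sqrt(14) + (1/18)*21 = -113*sqrt(14) + 7/6 = 7/6 - 113*sqrt(14)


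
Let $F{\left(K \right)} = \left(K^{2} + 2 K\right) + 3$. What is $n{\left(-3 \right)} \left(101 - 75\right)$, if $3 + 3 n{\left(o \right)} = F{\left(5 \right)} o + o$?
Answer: $-1040$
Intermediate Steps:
$F{\left(K \right)} = 3 + K^{2} + 2 K$
$n{\left(o \right)} = -1 + 13 o$ ($n{\left(o \right)} = -1 + \frac{\left(3 + 5^{2} + 2 \cdot 5\right) o + o}{3} = -1 + \frac{\left(3 + 25 + 10\right) o + o}{3} = -1 + \frac{38 o + o}{3} = -1 + \frac{39 o}{3} = -1 + 13 o$)
$n{\left(-3 \right)} \left(101 - 75\right) = \left(-1 + 13 \left(-3\right)\right) \left(101 - 75\right) = \left(-1 - 39\right) 26 = \left(-40\right) 26 = -1040$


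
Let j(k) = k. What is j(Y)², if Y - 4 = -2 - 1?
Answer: 1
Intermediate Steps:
Y = 1 (Y = 4 + (-2 - 1) = 4 - 3 = 1)
j(Y)² = 1² = 1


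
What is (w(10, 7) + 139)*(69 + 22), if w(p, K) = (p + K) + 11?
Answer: 15197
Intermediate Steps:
w(p, K) = 11 + K + p (w(p, K) = (K + p) + 11 = 11 + K + p)
(w(10, 7) + 139)*(69 + 22) = ((11 + 7 + 10) + 139)*(69 + 22) = (28 + 139)*91 = 167*91 = 15197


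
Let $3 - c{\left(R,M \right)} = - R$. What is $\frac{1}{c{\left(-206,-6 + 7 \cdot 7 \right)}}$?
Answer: $- \frac{1}{203} \approx -0.0049261$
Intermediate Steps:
$c{\left(R,M \right)} = 3 + R$ ($c{\left(R,M \right)} = 3 - - R = 3 + R$)
$\frac{1}{c{\left(-206,-6 + 7 \cdot 7 \right)}} = \frac{1}{3 - 206} = \frac{1}{-203} = - \frac{1}{203}$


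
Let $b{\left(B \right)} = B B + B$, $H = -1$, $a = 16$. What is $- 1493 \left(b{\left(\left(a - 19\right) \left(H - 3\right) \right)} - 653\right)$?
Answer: $742021$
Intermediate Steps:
$b{\left(B \right)} = B + B^{2}$ ($b{\left(B \right)} = B^{2} + B = B + B^{2}$)
$- 1493 \left(b{\left(\left(a - 19\right) \left(H - 3\right) \right)} - 653\right) = - 1493 \left(\left(16 - 19\right) \left(-1 - 3\right) \left(1 + \left(16 - 19\right) \left(-1 - 3\right)\right) - 653\right) = - 1493 \left(\left(-3\right) \left(-4\right) \left(1 - -12\right) - 653\right) = - 1493 \left(12 \left(1 + 12\right) - 653\right) = - 1493 \left(12 \cdot 13 - 653\right) = - 1493 \left(156 - 653\right) = \left(-1493\right) \left(-497\right) = 742021$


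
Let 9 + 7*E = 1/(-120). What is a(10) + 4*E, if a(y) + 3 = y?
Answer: 389/210 ≈ 1.8524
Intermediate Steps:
a(y) = -3 + y
E = -1081/840 (E = -9/7 + (⅐)/(-120) = -9/7 + (⅐)*(-1/120) = -9/7 - 1/840 = -1081/840 ≈ -1.2869)
a(10) + 4*E = (-3 + 10) + 4*(-1081/840) = 7 - 1081/210 = 389/210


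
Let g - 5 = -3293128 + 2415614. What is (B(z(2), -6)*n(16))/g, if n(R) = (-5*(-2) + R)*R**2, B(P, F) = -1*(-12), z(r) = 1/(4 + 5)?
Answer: -26624/292503 ≈ -0.091021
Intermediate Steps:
z(r) = 1/9
B(P, F) = 12
n(R) = R**2*(10 + R) (n(R) = (10 + R)*R**2 = R**2*(10 + R))
g = -877509 (g = 5 + (-3293128 + 2415614) = 5 - 877514 = -877509)
(B(z(2), -6)*n(16))/g = (12*(16**2*(10 + 16)))/(-877509) = (12*(256*26))*(-1/877509) = (12*6656)*(-1/877509) = 79872*(-1/877509) = -26624/292503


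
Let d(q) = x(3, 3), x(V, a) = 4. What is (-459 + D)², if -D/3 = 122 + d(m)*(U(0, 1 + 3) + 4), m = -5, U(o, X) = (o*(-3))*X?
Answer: 762129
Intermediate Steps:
U(o, X) = -3*X*o (U(o, X) = (-3*o)*X = -3*X*o)
d(q) = 4
D = -414 (D = -3*(122 + 4*(-3*(1 + 3)*0 + 4)) = -3*(122 + 4*(-3*4*0 + 4)) = -3*(122 + 4*(0 + 4)) = -3*(122 + 4*4) = -3*(122 + 16) = -3*138 = -414)
(-459 + D)² = (-459 - 414)² = (-873)² = 762129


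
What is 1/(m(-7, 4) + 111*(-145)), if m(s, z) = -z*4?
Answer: -1/16111 ≈ -6.2069e-5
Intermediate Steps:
m(s, z) = -4*z
1/(m(-7, 4) + 111*(-145)) = 1/(-4*4 + 111*(-145)) = 1/(-16 - 16095) = 1/(-16111) = -1/16111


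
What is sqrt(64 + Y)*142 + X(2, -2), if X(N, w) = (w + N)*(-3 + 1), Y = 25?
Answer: 142*sqrt(89) ≈ 1339.6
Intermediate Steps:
X(N, w) = -2*N - 2*w (X(N, w) = (N + w)*(-2) = -2*N - 2*w)
sqrt(64 + Y)*142 + X(2, -2) = sqrt(64 + 25)*142 + (-2*2 - 2*(-2)) = sqrt(89)*142 + (-4 + 4) = 142*sqrt(89) + 0 = 142*sqrt(89)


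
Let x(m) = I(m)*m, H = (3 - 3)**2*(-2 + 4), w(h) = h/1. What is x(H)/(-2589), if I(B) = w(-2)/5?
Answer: 0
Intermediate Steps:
w(h) = h (w(h) = h*1 = h)
I(B) = -2/5
H = 0 (H = 0**2*2 = 0*2 = 0)
x(m) = -2*m/5
x(H)/(-2589) = -2/5*0/(-2589) = 0*(-1/2589) = 0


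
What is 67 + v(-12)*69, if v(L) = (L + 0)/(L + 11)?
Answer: 895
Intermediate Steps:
v(L) = L/(11 + L)
67 + v(-12)*69 = 67 - 12/(11 - 12)*69 = 67 - 12/(-1)*69 = 67 - 12*(-1)*69 = 67 + 12*69 = 67 + 828 = 895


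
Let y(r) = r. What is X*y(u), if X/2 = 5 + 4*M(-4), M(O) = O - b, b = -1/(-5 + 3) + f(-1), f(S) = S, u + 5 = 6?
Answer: -18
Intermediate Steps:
u = 1 (u = -5 + 6 = 1)
b = -1/2 (b = -1/(-5 + 3) - 1 = -1/(-2) - 1 = -1*(-1/2) - 1 = 1/2 - 1 = -1/2 ≈ -0.50000)
M(O) = 1/2 + O (M(O) = O - 1*(-1/2) = O + 1/2 = 1/2 + O)
X = -18 (X = 2*(5 + 4*(1/2 - 4)) = 2*(5 + 4*(-7/2)) = 2*(5 - 14) = 2*(-9) = -18)
X*y(u) = -18*1 = -18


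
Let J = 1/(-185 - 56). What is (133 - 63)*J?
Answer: -70/241 ≈ -0.29046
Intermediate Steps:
J = -1/241 (J = 1/(-241) = -1/241 ≈ -0.0041494)
(133 - 63)*J = (133 - 63)*(-1/241) = 70*(-1/241) = -70/241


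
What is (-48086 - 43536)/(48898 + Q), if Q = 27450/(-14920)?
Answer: -136700024/72953071 ≈ -1.8738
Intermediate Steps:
Q = -2745/1492 (Q = 27450*(-1/14920) = -2745/1492 ≈ -1.8398)
(-48086 - 43536)/(48898 + Q) = (-48086 - 43536)/(48898 - 2745/1492) = -91622/72953071/1492 = -91622*1492/72953071 = -136700024/72953071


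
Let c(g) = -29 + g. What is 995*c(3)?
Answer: -25870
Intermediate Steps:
995*c(3) = 995*(-29 + 3) = 995*(-26) = -25870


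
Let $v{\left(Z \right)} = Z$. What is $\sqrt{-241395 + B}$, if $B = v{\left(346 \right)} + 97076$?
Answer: $3 i \sqrt{15997} \approx 379.44 i$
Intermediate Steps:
$B = 97422$ ($B = 346 + 97076 = 97422$)
$\sqrt{-241395 + B} = \sqrt{-241395 + 97422} = \sqrt{-143973} = 3 i \sqrt{15997}$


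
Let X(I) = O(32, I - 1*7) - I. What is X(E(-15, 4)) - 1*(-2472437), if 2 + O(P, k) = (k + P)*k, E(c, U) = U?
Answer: 2472344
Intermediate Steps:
O(P, k) = -2 + k*(P + k) (O(P, k) = -2 + (k + P)*k = -2 + (P + k)*k = -2 + k*(P + k))
X(I) = -226 + (-7 + I)**2 + 31*I (X(I) = (-2 + (I - 1*7)**2 + 32*(I - 1*7)) - I = (-2 + (I - 7)**2 + 32*(I - 7)) - I = (-2 + (-7 + I)**2 + 32*(-7 + I)) - I = (-2 + (-7 + I)**2 + (-224 + 32*I)) - I = (-226 + (-7 + I)**2 + 32*I) - I = -226 + (-7 + I)**2 + 31*I)
X(E(-15, 4)) - 1*(-2472437) = (-177 + 4**2 + 17*4) - 1*(-2472437) = (-177 + 16 + 68) + 2472437 = -93 + 2472437 = 2472344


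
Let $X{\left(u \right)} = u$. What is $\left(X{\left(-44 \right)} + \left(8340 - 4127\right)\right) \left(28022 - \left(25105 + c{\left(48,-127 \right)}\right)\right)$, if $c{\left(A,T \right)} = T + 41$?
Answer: $12519507$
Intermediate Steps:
$c{\left(A,T \right)} = 41 + T$
$\left(X{\left(-44 \right)} + \left(8340 - 4127\right)\right) \left(28022 - \left(25105 + c{\left(48,-127 \right)}\right)\right) = \left(-44 + \left(8340 - 4127\right)\right) \left(28022 - 25019\right) = \left(-44 + 4213\right) \left(28022 - 25019\right) = 4169 \left(28022 + \left(-25105 + 86\right)\right) = 4169 \left(28022 - 25019\right) = 4169 \cdot 3003 = 12519507$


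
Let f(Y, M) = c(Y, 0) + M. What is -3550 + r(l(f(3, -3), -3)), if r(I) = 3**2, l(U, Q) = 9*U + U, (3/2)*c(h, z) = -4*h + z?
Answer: -3541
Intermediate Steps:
c(h, z) = -8*h/3 + 2*z/3 (c(h, z) = 2*(-4*h + z)/3 = 2*(z - 4*h)/3 = -8*h/3 + 2*z/3)
f(Y, M) = M - 8*Y/3 (f(Y, M) = (-8*Y/3 + (2/3)*0) + M = (-8*Y/3 + 0) + M = -8*Y/3 + M = M - 8*Y/3)
l(U, Q) = 10*U
r(I) = 9
-3550 + r(l(f(3, -3), -3)) = -3550 + 9 = -3541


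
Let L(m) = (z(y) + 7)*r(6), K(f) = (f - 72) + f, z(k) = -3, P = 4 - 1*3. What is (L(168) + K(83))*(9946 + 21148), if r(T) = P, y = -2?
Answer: 3047212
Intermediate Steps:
P = 1 (P = 4 - 3 = 1)
r(T) = 1
K(f) = -72 + 2*f (K(f) = (-72 + f) + f = -72 + 2*f)
L(m) = 4 (L(m) = (-3 + 7)*1 = 4*1 = 4)
(L(168) + K(83))*(9946 + 21148) = (4 + (-72 + 2*83))*(9946 + 21148) = (4 + (-72 + 166))*31094 = (4 + 94)*31094 = 98*31094 = 3047212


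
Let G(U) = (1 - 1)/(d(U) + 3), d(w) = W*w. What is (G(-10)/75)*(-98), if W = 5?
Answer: 0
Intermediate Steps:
d(w) = 5*w
G(U) = 0 (G(U) = (1 - 1)/(5*U + 3) = 0/(3 + 5*U) = 0)
(G(-10)/75)*(-98) = (0/75)*(-98) = ((1/75)*0)*(-98) = 0*(-98) = 0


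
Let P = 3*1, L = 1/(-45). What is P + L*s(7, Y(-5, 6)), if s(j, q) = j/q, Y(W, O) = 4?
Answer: 533/180 ≈ 2.9611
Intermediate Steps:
L = -1/45 ≈ -0.022222
P = 3
P + L*s(7, Y(-5, 6)) = 3 - 7/(45*4) = 3 - 1/45*7/4 = 3 - 7/180 = 533/180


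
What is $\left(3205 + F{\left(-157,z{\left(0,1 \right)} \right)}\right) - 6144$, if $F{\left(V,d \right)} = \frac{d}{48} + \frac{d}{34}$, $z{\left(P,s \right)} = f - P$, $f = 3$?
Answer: $- \frac{799367}{272} \approx -2938.8$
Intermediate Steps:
$z{\left(P,s \right)} = 3 - P$
$F{\left(V,d \right)} = \frac{41 d}{816}$ ($F{\left(V,d \right)} = d \frac{1}{48} + d \frac{1}{34} = \frac{d}{48} + \frac{d}{34} = \frac{41 d}{816}$)
$\left(3205 + F{\left(-157,z{\left(0,1 \right)} \right)}\right) - 6144 = \left(3205 + \frac{41 \left(3 - 0\right)}{816}\right) - 6144 = \left(3205 + \frac{41 \left(3 + 0\right)}{816}\right) - 6144 = \left(3205 + \frac{41}{816} \cdot 3\right) - 6144 = \left(3205 + \frac{41}{272}\right) - 6144 = \frac{871801}{272} - 6144 = - \frac{799367}{272}$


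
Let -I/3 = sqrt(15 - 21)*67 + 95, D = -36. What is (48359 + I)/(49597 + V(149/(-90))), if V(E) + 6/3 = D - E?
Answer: 4326660/4460459 - 18090*I*sqrt(6)/4460459 ≈ 0.97 - 0.0099342*I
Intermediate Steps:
V(E) = -38 - E (V(E) = -2 + (-36 - E) = -38 - E)
I = -285 - 201*I*sqrt(6) (I = -3*(sqrt(15 - 21)*67 + 95) = -3*(sqrt(-6)*67 + 95) = -3*((I*sqrt(6))*67 + 95) = -3*(67*I*sqrt(6) + 95) = -3*(95 + 67*I*sqrt(6)) = -285 - 201*I*sqrt(6) ≈ -285.0 - 492.35*I)
(48359 + I)/(49597 + V(149/(-90))) = (48359 + (-285 - 201*I*sqrt(6)))/(49597 + (-38 - 149/(-90))) = (48074 - 201*I*sqrt(6))/(49597 + (-38 - 149*(-1)/90)) = (48074 - 201*I*sqrt(6))/(49597 + (-38 - 1*(-149/90))) = (48074 - 201*I*sqrt(6))/(49597 + (-38 + 149/90)) = (48074 - 201*I*sqrt(6))/(49597 - 3271/90) = (48074 - 201*I*sqrt(6))/(4460459/90) = (48074 - 201*I*sqrt(6))*(90/4460459) = 4326660/4460459 - 18090*I*sqrt(6)/4460459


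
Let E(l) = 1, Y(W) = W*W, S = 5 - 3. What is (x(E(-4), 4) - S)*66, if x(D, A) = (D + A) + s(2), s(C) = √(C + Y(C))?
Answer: 198 + 66*√6 ≈ 359.67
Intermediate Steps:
S = 2
Y(W) = W²
s(C) = √(C + C²)
x(D, A) = A + D + √6 (x(D, A) = (D + A) + √(2*(1 + 2)) = (A + D) + √(2*3) = (A + D) + √6 = A + D + √6)
(x(E(-4), 4) - S)*66 = ((4 + 1 + √6) - 1*2)*66 = ((5 + √6) - 2)*66 = (3 + √6)*66 = 198 + 66*√6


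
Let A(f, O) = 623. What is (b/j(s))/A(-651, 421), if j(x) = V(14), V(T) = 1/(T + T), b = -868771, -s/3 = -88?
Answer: -3475084/89 ≈ -39046.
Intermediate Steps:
s = 264 (s = -3*(-88) = 264)
V(T) = 1/(2*T)
j(x) = 1/28 (j(x) = (½)/14 = (½)*(1/14) = 1/28)
(b/j(s))/A(-651, 421) = -868771/1/28/623 = -868771*28*(1/623) = -24325588*1/623 = -3475084/89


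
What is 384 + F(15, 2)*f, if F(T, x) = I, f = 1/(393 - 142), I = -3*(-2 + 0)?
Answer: 96390/251 ≈ 384.02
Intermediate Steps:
I = 6 (I = -3*(-2) = 6)
f = 1/251 ≈ 0.0039841
F(T, x) = 6
384 + F(15, 2)*f = 384 + 6*(1/251) = 384 + 6/251 = 96390/251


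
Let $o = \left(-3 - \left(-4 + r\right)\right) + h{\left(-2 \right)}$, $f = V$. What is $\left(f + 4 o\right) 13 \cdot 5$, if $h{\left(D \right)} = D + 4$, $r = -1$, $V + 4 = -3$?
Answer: $585$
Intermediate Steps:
$V = -7$ ($V = -4 - 3 = -7$)
$f = -7$
$h{\left(D \right)} = 4 + D$
$o = 4$ ($o = \left(-3 + \left(4 - -1\right)\right) + \left(4 - 2\right) = \left(-3 + \left(4 + 1\right)\right) + 2 = \left(-3 + 5\right) + 2 = 2 + 2 = 4$)
$\left(f + 4 o\right) 13 \cdot 5 = \left(-7 + 4 \cdot 4\right) 13 \cdot 5 = \left(-7 + 16\right) 13 \cdot 5 = 9 \cdot 13 \cdot 5 = 117 \cdot 5 = 585$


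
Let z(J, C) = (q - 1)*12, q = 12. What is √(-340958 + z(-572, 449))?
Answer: I*√340826 ≈ 583.8*I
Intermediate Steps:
z(J, C) = 132 (z(J, C) = (12 - 1)*12 = 11*12 = 132)
√(-340958 + z(-572, 449)) = √(-340958 + 132) = √(-340826) = I*√340826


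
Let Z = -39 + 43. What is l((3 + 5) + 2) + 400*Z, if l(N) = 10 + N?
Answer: 1620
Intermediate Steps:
Z = 4
l((3 + 5) + 2) + 400*Z = (10 + ((3 + 5) + 2)) + 400*4 = (10 + (8 + 2)) + 1600 = (10 + 10) + 1600 = 20 + 1600 = 1620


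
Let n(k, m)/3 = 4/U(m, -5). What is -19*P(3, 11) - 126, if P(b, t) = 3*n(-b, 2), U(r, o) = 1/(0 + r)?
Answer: -1494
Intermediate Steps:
U(r, o) = 1/r
n(k, m) = 12*m (n(k, m) = 3*(4/(1/m)) = 3*(4*m) = 12*m)
P(b, t) = 72 (P(b, t) = 3*(12*2) = 3*24 = 72)
-19*P(3, 11) - 126 = -19*72 - 126 = -1368 - 126 = -1494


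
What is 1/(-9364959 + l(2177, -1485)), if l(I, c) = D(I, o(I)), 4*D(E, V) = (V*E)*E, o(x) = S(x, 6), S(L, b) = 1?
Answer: -4/32720507 ≈ -1.2225e-7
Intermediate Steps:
o(x) = 1
D(E, V) = V*E²/4 (D(E, V) = ((V*E)*E)/4 = ((E*V)*E)/4 = (V*E²)/4 = V*E²/4)
l(I, c) = I²/4 (l(I, c) = (¼)*1*I² = I²/4)
1/(-9364959 + l(2177, -1485)) = 1/(-9364959 + (¼)*2177²) = 1/(-9364959 + (¼)*4739329) = 1/(-9364959 + 4739329/4) = 1/(-32720507/4) = -4/32720507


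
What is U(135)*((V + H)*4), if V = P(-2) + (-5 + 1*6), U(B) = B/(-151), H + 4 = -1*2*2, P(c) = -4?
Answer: 5940/151 ≈ 39.338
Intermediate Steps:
H = -8 (H = -4 - 1*2*2 = -4 - 2*2 = -4 - 4 = -8)
U(B) = -B/151 (U(B) = B*(-1/151) = -B/151)
V = -3 (V = -4 + (-5 + 1*6) = -4 + (-5 + 6) = -4 + 1 = -3)
U(135)*((V + H)*4) = (-1/151*135)*((-3 - 8)*4) = -(-1485)*4/151 = -135/151*(-44) = 5940/151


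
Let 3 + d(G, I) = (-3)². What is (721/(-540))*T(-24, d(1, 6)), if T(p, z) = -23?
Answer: 16583/540 ≈ 30.709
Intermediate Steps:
d(G, I) = 6 (d(G, I) = -3 + (-3)² = -3 + 9 = 6)
(721/(-540))*T(-24, d(1, 6)) = (721/(-540))*(-23) = (721*(-1/540))*(-23) = -721/540*(-23) = 16583/540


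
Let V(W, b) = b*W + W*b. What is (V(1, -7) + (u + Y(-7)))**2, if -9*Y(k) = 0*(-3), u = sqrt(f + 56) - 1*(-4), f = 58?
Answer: (10 - sqrt(114))**2 ≈ 0.45844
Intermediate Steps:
u = 4 + sqrt(114) (u = sqrt(58 + 56) - 1*(-4) = sqrt(114) + 4 = 4 + sqrt(114) ≈ 14.677)
Y(k) = 0 (Y(k) = -0*(-3) = -1/9*0 = 0)
V(W, b) = 2*W*b (V(W, b) = W*b + W*b = 2*W*b)
(V(1, -7) + (u + Y(-7)))**2 = (2*1*(-7) + ((4 + sqrt(114)) + 0))**2 = (-14 + (4 + sqrt(114)))**2 = (-10 + sqrt(114))**2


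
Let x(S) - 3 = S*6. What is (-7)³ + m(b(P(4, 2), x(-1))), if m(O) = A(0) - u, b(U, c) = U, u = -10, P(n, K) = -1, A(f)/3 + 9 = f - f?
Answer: -360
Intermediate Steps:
A(f) = -27 (A(f) = -27 + 3*(f - f) = -27 + 3*0 = -27 + 0 = -27)
x(S) = 3 + 6*S (x(S) = 3 + S*6 = 3 + 6*S)
m(O) = -17 (m(O) = -27 - 1*(-10) = -27 + 10 = -17)
(-7)³ + m(b(P(4, 2), x(-1))) = (-7)³ - 17 = -343 - 17 = -360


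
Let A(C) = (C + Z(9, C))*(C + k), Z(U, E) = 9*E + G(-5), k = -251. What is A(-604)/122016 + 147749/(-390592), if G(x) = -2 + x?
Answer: 20847970391/496442432 ≈ 41.995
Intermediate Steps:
Z(U, E) = -7 + 9*E (Z(U, E) = 9*E + (-2 - 5) = 9*E - 7 = -7 + 9*E)
A(C) = (-251 + C)*(-7 + 10*C) (A(C) = (C + (-7 + 9*C))*(C - 251) = (-7 + 10*C)*(-251 + C) = (-251 + C)*(-7 + 10*C))
A(-604)/122016 + 147749/(-390592) = (1757 - 2517*(-604) + 10*(-604)**2)/122016 + 147749/(-390592) = (1757 + 1520268 + 10*364816)*(1/122016) + 147749*(-1/390592) = (1757 + 1520268 + 3648160)*(1/122016) - 147749/390592 = 5170185*(1/122016) - 147749/390592 = 1723395/40672 - 147749/390592 = 20847970391/496442432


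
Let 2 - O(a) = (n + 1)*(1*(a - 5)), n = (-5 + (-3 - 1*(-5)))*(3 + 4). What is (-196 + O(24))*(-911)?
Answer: -169446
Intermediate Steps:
n = -21 (n = (-5 + (-3 + 5))*7 = (-5 + 2)*7 = -3*7 = -21)
O(a) = -98 + 20*a (O(a) = 2 - (-21 + 1)*1*(a - 5) = 2 - (-20)*1*(-5 + a) = 2 - (-20)*(-5 + a) = 2 - (100 - 20*a) = 2 + (-100 + 20*a) = -98 + 20*a)
(-196 + O(24))*(-911) = (-196 + (-98 + 20*24))*(-911) = (-196 + (-98 + 480))*(-911) = (-196 + 382)*(-911) = 186*(-911) = -169446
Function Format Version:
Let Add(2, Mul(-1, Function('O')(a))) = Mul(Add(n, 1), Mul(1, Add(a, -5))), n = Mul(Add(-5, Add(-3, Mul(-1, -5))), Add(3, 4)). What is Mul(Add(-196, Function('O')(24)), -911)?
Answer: -169446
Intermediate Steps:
n = -21 (n = Mul(Add(-5, Add(-3, 5)), 7) = Mul(Add(-5, 2), 7) = Mul(-3, 7) = -21)
Function('O')(a) = Add(-98, Mul(20, a)) (Function('O')(a) = Add(2, Mul(-1, Mul(Add(-21, 1), Mul(1, Add(a, -5))))) = Add(2, Mul(-1, Mul(-20, Mul(1, Add(-5, a))))) = Add(2, Mul(-1, Mul(-20, Add(-5, a)))) = Add(2, Mul(-1, Add(100, Mul(-20, a)))) = Add(2, Add(-100, Mul(20, a))) = Add(-98, Mul(20, a)))
Mul(Add(-196, Function('O')(24)), -911) = Mul(Add(-196, Add(-98, Mul(20, 24))), -911) = Mul(Add(-196, Add(-98, 480)), -911) = Mul(Add(-196, 382), -911) = Mul(186, -911) = -169446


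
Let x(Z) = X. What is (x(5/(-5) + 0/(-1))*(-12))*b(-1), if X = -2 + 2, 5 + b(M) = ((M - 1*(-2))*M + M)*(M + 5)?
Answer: 0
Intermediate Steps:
b(M) = -5 + (5 + M)*(M + M*(2 + M)) (b(M) = -5 + ((M - 1*(-2))*M + M)*(M + 5) = -5 + ((M + 2)*M + M)*(5 + M) = -5 + ((2 + M)*M + M)*(5 + M) = -5 + (M*(2 + M) + M)*(5 + M) = -5 + (M + M*(2 + M))*(5 + M) = -5 + (5 + M)*(M + M*(2 + M)))
X = 0
x(Z) = 0
(x(5/(-5) + 0/(-1))*(-12))*b(-1) = (0*(-12))*(-5 + (-1)³ + 8*(-1)² + 15*(-1)) = 0*(-5 - 1 + 8*1 - 15) = 0*(-5 - 1 + 8 - 15) = 0*(-13) = 0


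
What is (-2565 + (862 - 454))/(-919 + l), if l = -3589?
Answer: 2157/4508 ≈ 0.47848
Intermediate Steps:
(-2565 + (862 - 454))/(-919 + l) = (-2565 + (862 - 454))/(-919 - 3589) = (-2565 + 408)/(-4508) = -2157*(-1/4508) = 2157/4508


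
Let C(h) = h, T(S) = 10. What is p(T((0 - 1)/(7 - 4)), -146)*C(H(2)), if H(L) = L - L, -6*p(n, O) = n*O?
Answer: 0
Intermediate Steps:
p(n, O) = -O*n/6 (p(n, O) = -n*O/6 = -O*n/6)
H(L) = 0
p(T((0 - 1)/(7 - 4)), -146)*C(H(2)) = -⅙*(-146)*10*0 = (730/3)*0 = 0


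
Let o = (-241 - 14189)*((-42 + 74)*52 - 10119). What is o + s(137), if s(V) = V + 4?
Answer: 122005791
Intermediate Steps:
s(V) = 4 + V
o = 122005650 (o = -14430*(32*52 - 10119) = -14430*(1664 - 10119) = -14430*(-8455) = 122005650)
o + s(137) = 122005650 + (4 + 137) = 122005650 + 141 = 122005791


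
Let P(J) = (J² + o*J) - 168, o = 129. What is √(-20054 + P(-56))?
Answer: I*√24310 ≈ 155.92*I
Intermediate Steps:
P(J) = -168 + J² + 129*J (P(J) = (J² + 129*J) - 168 = -168 + J² + 129*J)
√(-20054 + P(-56)) = √(-20054 + (-168 + (-56)² + 129*(-56))) = √(-20054 + (-168 + 3136 - 7224)) = √(-20054 - 4256) = √(-24310) = I*√24310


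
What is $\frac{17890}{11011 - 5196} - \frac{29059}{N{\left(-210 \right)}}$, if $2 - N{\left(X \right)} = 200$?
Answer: $\frac{34504061}{230274} \approx 149.84$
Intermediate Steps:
$N{\left(X \right)} = -198$ ($N{\left(X \right)} = 2 - 200 = -198$)
$\frac{17890}{11011 - 5196} - \frac{29059}{N{\left(-210 \right)}} = \frac{17890}{11011 - 5196} - \frac{29059}{-198} = \frac{17890}{5815} - - \frac{29059}{198} = 17890 \cdot \frac{1}{5815} + \frac{29059}{198} = \frac{3578}{1163} + \frac{29059}{198} = \frac{34504061}{230274}$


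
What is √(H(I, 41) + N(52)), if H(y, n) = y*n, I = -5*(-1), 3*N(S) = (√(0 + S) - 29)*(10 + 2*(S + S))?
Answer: √(-17121 + 1308*√13)/3 ≈ 37.126*I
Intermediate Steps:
N(S) = (-29 + √S)*(10 + 4*S)/3 (N(S) = ((√(0 + S) - 29)*(10 + 2*(S + S)))/3 = ((√S - 29)*(10 + 2*(2*S)))/3 = ((-29 + √S)*(10 + 4*S))/3 = (-29 + √S)*(10 + 4*S)/3)
I = 5
H(y, n) = n*y
√(H(I, 41) + N(52)) = √(41*5 + (-290/3 - 116/3*52 + 4*52^(3/2)/3 + 10*√52/3)) = √(205 + (-290/3 - 6032/3 + 4*(104*√13)/3 + 10*(2*√13)/3)) = √(205 + (-290/3 - 6032/3 + 416*√13/3 + 20*√13/3)) = √(205 + (-6322/3 + 436*√13/3)) = √(-5707/3 + 436*√13/3)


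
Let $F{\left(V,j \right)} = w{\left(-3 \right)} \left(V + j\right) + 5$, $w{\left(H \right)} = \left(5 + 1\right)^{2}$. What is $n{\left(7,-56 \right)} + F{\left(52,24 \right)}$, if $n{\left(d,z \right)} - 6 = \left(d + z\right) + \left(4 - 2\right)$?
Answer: $2700$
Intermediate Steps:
$w{\left(H \right)} = 36$ ($w{\left(H \right)} = 6^{2} = 36$)
$n{\left(d,z \right)} = 8 + d + z$ ($n{\left(d,z \right)} = 6 + \left(\left(d + z\right) + \left(4 - 2\right)\right) = 6 + \left(\left(d + z\right) + 2\right) = 6 + \left(2 + d + z\right) = 8 + d + z$)
$F{\left(V,j \right)} = 5 + 36 V + 36 j$ ($F{\left(V,j \right)} = 36 \left(V + j\right) + 5 = \left(36 V + 36 j\right) + 5 = 5 + 36 V + 36 j$)
$n{\left(7,-56 \right)} + F{\left(52,24 \right)} = \left(8 + 7 - 56\right) + \left(5 + 36 \cdot 52 + 36 \cdot 24\right) = -41 + \left(5 + 1872 + 864\right) = -41 + 2741 = 2700$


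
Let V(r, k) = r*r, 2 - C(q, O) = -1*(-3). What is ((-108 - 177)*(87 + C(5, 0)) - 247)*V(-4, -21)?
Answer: -396112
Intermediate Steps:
C(q, O) = -1 (C(q, O) = 2 - (-1)*(-3) = 2 - 1*3 = 2 - 3 = -1)
V(r, k) = r**2
((-108 - 177)*(87 + C(5, 0)) - 247)*V(-4, -21) = ((-108 - 177)*(87 - 1) - 247)*(-4)**2 = (-285*86 - 247)*16 = (-24510 - 247)*16 = -24757*16 = -396112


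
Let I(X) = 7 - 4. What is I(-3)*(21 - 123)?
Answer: -306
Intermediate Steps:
I(X) = 3
I(-3)*(21 - 123) = 3*(21 - 123) = 3*(-102) = -306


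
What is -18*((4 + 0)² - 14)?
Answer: -36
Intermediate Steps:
-18*((4 + 0)² - 14) = -18*(4² - 14) = -18*(16 - 14) = -18*2 = -36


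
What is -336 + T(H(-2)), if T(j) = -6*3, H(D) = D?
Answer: -354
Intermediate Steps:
T(j) = -18
-336 + T(H(-2)) = -336 - 18 = -354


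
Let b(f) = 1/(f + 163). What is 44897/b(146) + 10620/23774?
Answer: 164910412761/11887 ≈ 1.3873e+7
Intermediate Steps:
b(f) = 1/(163 + f)
44897/b(146) + 10620/23774 = 44897/(1/(163 + 146)) + 10620/23774 = 44897/(1/309) + 10620*(1/23774) = 44897/(1/309) + 5310/11887 = 44897*309 + 5310/11887 = 13873173 + 5310/11887 = 164910412761/11887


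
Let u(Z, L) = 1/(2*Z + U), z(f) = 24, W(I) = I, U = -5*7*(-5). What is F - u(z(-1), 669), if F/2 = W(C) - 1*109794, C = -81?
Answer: -49004251/223 ≈ -2.1975e+5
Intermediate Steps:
U = 175 (U = -35*(-5) = 175)
u(Z, L) = 1/(175 + 2*Z) (u(Z, L) = 1/(2*Z + 175) = 1/(175 + 2*Z))
F = -219750 (F = 2*(-81 - 1*109794) = 2*(-81 - 109794) = 2*(-109875) = -219750)
F - u(z(-1), 669) = -219750 - 1/(175 + 2*24) = -219750 - 1/(175 + 48) = -219750 - 1/223 = -49004251/223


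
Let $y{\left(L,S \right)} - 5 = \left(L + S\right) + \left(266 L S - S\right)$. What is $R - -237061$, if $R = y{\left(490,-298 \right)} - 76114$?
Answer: $-38679878$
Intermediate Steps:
$y{\left(L,S \right)} = 5 + L + 266 L S$ ($y{\left(L,S \right)} = 5 + \left(\left(L + S\right) + \left(266 L S - S\right)\right) = 5 + \left(\left(L + S\right) + \left(- S + 266 L S\right)\right) = 5 + \left(L + 266 L S\right) = 5 + L + 266 L S$)
$R = -38916939$ ($R = \left(5 + 490 + 266 \cdot 490 \left(-298\right)\right) - 76114 = \left(5 + 490 - 38841320\right) - 76114 = -38840825 - 76114 = -38916939$)
$R - -237061 = -38916939 - -237061 = -38916939 + 237061 = -38679878$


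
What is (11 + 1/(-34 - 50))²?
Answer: 851929/7056 ≈ 120.74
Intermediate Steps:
(11 + 1/(-34 - 50))² = (11 + 1/(-84))² = (11 - 1/84)² = (923/84)² = 851929/7056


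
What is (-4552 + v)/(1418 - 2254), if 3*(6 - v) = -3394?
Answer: 2561/627 ≈ 4.0845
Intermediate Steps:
v = 3412/3 (v = 6 - 1/3*(-3394) = 6 + 3394/3 = 3412/3 ≈ 1137.3)
(-4552 + v)/(1418 - 2254) = (-4552 + 3412/3)/(1418 - 2254) = -10244/3/(-836) = -10244/3*(-1/836) = 2561/627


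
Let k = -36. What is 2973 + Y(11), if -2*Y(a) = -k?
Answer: 2955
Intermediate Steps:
Y(a) = -18 (Y(a) = -(-1)*(-36)/2 = -1/2*36 = -18)
2973 + Y(11) = 2973 - 18 = 2955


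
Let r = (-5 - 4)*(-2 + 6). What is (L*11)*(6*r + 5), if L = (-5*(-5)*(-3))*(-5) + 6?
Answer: -884301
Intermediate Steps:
r = -36 (r = -9*4 = -36)
L = 381 (L = (25*(-3))*(-5) + 6 = -75*(-5) + 6 = 375 + 6 = 381)
(L*11)*(6*r + 5) = (381*11)*(6*(-36) + 5) = 4191*(-216 + 5) = 4191*(-211) = -884301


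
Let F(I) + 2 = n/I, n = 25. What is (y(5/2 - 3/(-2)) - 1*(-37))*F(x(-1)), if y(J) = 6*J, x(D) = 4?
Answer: 1037/4 ≈ 259.25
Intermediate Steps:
F(I) = -2 + 25/I
(y(5/2 - 3/(-2)) - 1*(-37))*F(x(-1)) = (6*(5/2 - 3/(-2)) - 1*(-37))*(-2 + 25/4) = (6*(5*(½) - 3*(-½)) + 37)*(-2 + 25*(¼)) = (6*(5/2 + 3/2) + 37)*(-2 + 25/4) = (6*4 + 37)*(17/4) = (24 + 37)*(17/4) = 61*(17/4) = 1037/4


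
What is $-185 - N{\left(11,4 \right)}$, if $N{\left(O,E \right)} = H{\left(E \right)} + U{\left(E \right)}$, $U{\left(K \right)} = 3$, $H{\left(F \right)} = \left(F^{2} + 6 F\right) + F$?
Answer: $-232$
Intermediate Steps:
$H{\left(F \right)} = F^{2} + 7 F$
$N{\left(O,E \right)} = 3 + E \left(7 + E\right)$ ($N{\left(O,E \right)} = E \left(7 + E\right) + 3 = 3 + E \left(7 + E\right)$)
$-185 - N{\left(11,4 \right)} = -185 - \left(3 + 4 \left(7 + 4\right)\right) = -185 - \left(3 + 4 \cdot 11\right) = -185 - \left(3 + 44\right) = -185 - 47 = -232$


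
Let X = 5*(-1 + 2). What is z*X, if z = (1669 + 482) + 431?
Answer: 12910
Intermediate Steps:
z = 2582 (z = 2151 + 431 = 2582)
X = 5 (X = 5*1 = 5)
z*X = 2582*5 = 12910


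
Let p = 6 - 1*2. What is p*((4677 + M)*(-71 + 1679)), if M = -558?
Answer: 26493408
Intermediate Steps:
p = 4 (p = 6 - 2 = 4)
p*((4677 + M)*(-71 + 1679)) = 4*((4677 - 558)*(-71 + 1679)) = 4*(4119*1608) = 4*6623352 = 26493408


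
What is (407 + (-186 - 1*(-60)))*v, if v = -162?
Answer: -45522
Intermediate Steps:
(407 + (-186 - 1*(-60)))*v = (407 + (-186 - 1*(-60)))*(-162) = (407 + (-186 + 60))*(-162) = (407 - 126)*(-162) = 281*(-162) = -45522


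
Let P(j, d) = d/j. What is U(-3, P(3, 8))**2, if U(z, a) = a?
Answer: 64/9 ≈ 7.1111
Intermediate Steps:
U(-3, P(3, 8))**2 = (8/3)**2 = 64/9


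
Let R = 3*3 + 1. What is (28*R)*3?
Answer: 840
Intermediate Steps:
R = 10 (R = 9 + 1 = 10)
(28*R)*3 = (28*10)*3 = 280*3 = 840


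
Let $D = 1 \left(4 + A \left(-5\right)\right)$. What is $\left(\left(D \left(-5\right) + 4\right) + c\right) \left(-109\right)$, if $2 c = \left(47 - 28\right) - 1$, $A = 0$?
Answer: $763$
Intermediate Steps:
$D = 4$ ($D = 1 \left(4 + 0 \left(-5\right)\right) = 1 \left(4 + 0\right) = 1 \cdot 4 = 4$)
$c = 9$ ($c = \frac{\left(47 - 28\right) - 1}{2} = \frac{19 - 1}{2} = \frac{1}{2} \cdot 18 = 9$)
$\left(\left(D \left(-5\right) + 4\right) + c\right) \left(-109\right) = \left(\left(4 \left(-5\right) + 4\right) + 9\right) \left(-109\right) = \left(\left(-20 + 4\right) + 9\right) \left(-109\right) = \left(-16 + 9\right) \left(-109\right) = \left(-7\right) \left(-109\right) = 763$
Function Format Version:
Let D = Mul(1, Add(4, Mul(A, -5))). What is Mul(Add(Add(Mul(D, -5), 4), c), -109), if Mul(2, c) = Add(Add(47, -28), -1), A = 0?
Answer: 763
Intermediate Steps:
D = 4 (D = Mul(1, Add(4, Mul(0, -5))) = Mul(1, Add(4, 0)) = Mul(1, 4) = 4)
c = 9 (c = Mul(Rational(1, 2), Add(Add(47, -28), -1)) = Mul(Rational(1, 2), Add(19, -1)) = Mul(Rational(1, 2), 18) = 9)
Mul(Add(Add(Mul(D, -5), 4), c), -109) = Mul(Add(Add(Mul(4, -5), 4), 9), -109) = Mul(Add(Add(-20, 4), 9), -109) = Mul(Add(-16, 9), -109) = Mul(-7, -109) = 763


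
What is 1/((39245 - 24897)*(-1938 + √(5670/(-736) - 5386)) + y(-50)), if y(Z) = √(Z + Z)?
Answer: 23/(-639547752 + 230*I + 3587*I*√45652309) ≈ -3.5911e-8 - 1.3609e-9*I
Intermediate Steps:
y(Z) = √2*√Z (y(Z) = √(2*Z) = √2*√Z)
1/((39245 - 24897)*(-1938 + √(5670/(-736) - 5386)) + y(-50)) = 1/((39245 - 24897)*(-1938 + √(5670/(-736) - 5386)) + √2*√(-50)) = 1/(14348*(-1938 + √(5670*(-1/736) - 5386)) + √2*(5*I*√2)) = 1/(14348*(-1938 + √(-2835/368 - 5386)) + 10*I) = 1/(14348*(-1938 + √(-1984883/368)) + 10*I) = 1/(14348*(-1938 + I*√45652309/92) + 10*I) = 1/((-27806424 + 3587*I*√45652309/23) + 10*I) = 1/(-27806424 + 10*I + 3587*I*√45652309/23)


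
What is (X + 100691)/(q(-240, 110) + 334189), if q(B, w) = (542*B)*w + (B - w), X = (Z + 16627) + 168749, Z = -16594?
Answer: -269473/13974961 ≈ -0.019283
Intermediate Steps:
X = 168782 (X = (-16594 + 16627) + 168749 = 33 + 168749 = 168782)
q(B, w) = B - w + 542*B*w (q(B, w) = 542*B*w + (B - w) = B - w + 542*B*w)
(X + 100691)/(q(-240, 110) + 334189) = (168782 + 100691)/((-240 - 1*110 + 542*(-240)*110) + 334189) = 269473/((-240 - 110 - 14308800) + 334189) = 269473/(-14309150 + 334189) = 269473/(-13974961) = 269473*(-1/13974961) = -269473/13974961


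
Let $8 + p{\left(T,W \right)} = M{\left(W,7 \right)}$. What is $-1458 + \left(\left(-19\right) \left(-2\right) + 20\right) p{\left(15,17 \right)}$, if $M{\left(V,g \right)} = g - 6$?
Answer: $-1864$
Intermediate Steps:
$M{\left(V,g \right)} = -6 + g$ ($M{\left(V,g \right)} = g - 6 = -6 + g$)
$p{\left(T,W \right)} = -7$ ($p{\left(T,W \right)} = -8 + \left(-6 + 7\right) = -8 + 1 = -7$)
$-1458 + \left(\left(-19\right) \left(-2\right) + 20\right) p{\left(15,17 \right)} = -1458 + \left(\left(-19\right) \left(-2\right) + 20\right) \left(-7\right) = -1458 + \left(38 + 20\right) \left(-7\right) = -1458 + 58 \left(-7\right) = -1458 - 406 = -1864$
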